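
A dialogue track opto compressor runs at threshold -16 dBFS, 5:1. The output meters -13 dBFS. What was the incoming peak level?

-1 dBFS

The compressed level sits -13 − (-16) = 3 dB over threshold.
Before 5:1 compression the overshoot was 3 × 5 = 15 dB, so input = -16 + 15 = -1 dBFS.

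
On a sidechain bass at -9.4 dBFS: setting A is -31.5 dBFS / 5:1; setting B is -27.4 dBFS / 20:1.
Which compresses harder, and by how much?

A, by 0.58 dB

A: 22.1 dB over, compressed to 4.42 dB over, so 17.68 dB of GR.
B: 18 dB over, compressed to 0.9 dB over, so 17.1 dB of GR.
A reduces 0.58 dB more.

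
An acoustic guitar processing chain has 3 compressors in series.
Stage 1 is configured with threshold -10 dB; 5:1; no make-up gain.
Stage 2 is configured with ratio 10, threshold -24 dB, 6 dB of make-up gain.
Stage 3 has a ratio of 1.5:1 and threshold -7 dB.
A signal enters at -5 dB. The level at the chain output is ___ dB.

Stage 1: overshoot 5 dB → 5/5 = 1 dB → -9 dB.
Stage 2: -9 dB is 15 dB over -24 dB; at 10:1 that becomes 1.5 dB over, giving -22.5 dB; +6 dB make-up → -16.5 dB.
Stage 3: -16.5 dB ≤ -7 dB, so stage 3 doesn't engage; output -16.5 dB.

-16.5 dB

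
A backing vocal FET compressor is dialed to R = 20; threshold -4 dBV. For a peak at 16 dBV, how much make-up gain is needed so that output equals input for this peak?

19 dB

Overshoot 20 dB → 20/20 = 1 dB after compression, so the compressed level is -4 + 1 = -3 dBV.
Make-up = target − compressed = 16 − (-3) = 19 dB.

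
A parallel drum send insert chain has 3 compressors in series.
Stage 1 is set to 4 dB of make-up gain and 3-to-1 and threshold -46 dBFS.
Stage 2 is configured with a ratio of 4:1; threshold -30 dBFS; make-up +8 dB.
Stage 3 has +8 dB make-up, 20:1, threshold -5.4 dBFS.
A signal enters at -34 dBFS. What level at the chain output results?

-22 dBFS

Stage 1: 12 dB above -46 dBFS, reduced 3:1 to 4 dB above → -42 dBFS; +4 dB make-up → -38 dBFS.
Stage 2: -38 dBFS ≤ -30 dBFS, so stage 2 doesn't engage; make-up brings it to -30 dBFS.
Stage 3: below threshold (-30 ≤ -5.4); passes unchanged; make-up brings it to -22 dBFS.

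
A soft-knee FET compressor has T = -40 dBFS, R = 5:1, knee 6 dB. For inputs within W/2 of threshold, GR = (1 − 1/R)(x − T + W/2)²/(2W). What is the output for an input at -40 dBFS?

x − T + W/2 = -40 − (-40) + 3 = 3.
GR = (1 − 1/5) × 3² / 12 = 0.8 × 9 / 12 = 0.6 dB.
Output = -40 − 0.6 = -40.6 dBFS.

-40.6 dBFS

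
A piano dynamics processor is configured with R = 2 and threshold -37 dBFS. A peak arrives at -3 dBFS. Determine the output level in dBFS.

-20 dBFS

Overshoot: -3 − (-37) = 34 dB.
2:1 compression reduces that to 34/2 = 17 dB over.
That puts the output at -20 dBFS.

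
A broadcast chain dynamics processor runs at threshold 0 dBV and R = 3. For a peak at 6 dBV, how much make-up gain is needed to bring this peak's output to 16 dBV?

14 dB

Without make-up, output = threshold + overshoot/3 = 0 + 2 = 2 dBV.
Gap to target: 14 dB.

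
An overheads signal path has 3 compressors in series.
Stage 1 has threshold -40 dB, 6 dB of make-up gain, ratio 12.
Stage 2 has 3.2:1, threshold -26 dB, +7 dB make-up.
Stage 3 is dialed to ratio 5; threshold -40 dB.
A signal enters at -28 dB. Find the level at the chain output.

Stage 1: overshoot 12 dB → 12/12 = 1 dB → -39 dB; +6 dB make-up → -33 dB.
Stage 2: -33 dB ≤ -26 dB, so stage 2 doesn't engage; make-up brings it to -26 dB.
Stage 3: 14 dB above -40 dB, reduced 5:1 to 2.8 dB above → -37.2 dB.

-37.2 dB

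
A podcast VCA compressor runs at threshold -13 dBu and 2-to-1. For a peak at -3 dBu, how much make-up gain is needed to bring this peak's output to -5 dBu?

3 dB

The peak compresses to -13 + 10/2 = -8 dBu.
To reach -5 dBu requires -5 − (-8) = 3 dB of make-up.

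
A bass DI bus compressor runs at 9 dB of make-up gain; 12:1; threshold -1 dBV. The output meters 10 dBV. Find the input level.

Stripping the +9 dB make-up gives 1 dBV at the gain stage.
That's 2 dB above the -1 dBV threshold.
Input overshoot = R × output overshoot = 24 dB → input = -1 + 24 = 23 dBV.

23 dBV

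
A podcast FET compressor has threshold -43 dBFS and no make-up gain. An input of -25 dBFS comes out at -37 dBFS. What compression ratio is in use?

3:1

Input overshoot = -25 − (-43) = 18 dB; output overshoot = -37 − (-43) = 6 dB.
Ratio = 18 / 6 = 3.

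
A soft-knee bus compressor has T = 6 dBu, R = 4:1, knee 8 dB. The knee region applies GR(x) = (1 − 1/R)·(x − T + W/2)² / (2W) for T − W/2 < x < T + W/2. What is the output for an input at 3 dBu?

x − T + W/2 = 3 − 6 + 4 = 1.
GR = (1 − 1/4) × 1² / 16 = 0.75 × 1 / 16 = 0.046875 dB.
Output = 3 − 0.046875 = 2.953125 dBu.

2.953125 dBu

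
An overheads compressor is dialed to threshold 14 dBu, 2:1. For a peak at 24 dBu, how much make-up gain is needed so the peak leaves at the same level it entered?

The peak compresses to 14 + 10/2 = 19 dBu.
To reach 24 dBu requires 24 − 19 = 5 dB of make-up.

5 dB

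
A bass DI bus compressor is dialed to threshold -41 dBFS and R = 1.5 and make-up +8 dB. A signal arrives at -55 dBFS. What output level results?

-55 dBFS is 14 dB below the -41 dBFS threshold, so no gain reduction is applied.
Make-up gain adds 8 dB: -55 + 8 = -47 dBFS.

-47 dBFS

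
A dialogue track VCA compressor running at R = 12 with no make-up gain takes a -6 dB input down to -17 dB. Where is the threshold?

Input is 12 dB above T (since output overshoot × R = input overshoot: (-17 − T)·12 = -6 − T gives T = -18 dB).
Check: -18 + (-6 − (-18))/12 = -18 + 1 = -17 dB. ✓

-18 dB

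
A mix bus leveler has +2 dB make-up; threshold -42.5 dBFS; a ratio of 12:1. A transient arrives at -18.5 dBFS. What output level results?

-38.5 dBFS

-18.5 dBFS sits 24 dB over threshold.
12:1 compression reduces that to 24/12 = 2 dB over.
So the level is -42.5 + 2 = -40.5 dBFS; make-up adds 2 dB, giving -38.5 dBFS.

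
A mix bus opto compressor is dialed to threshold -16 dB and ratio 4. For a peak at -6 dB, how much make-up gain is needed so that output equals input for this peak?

7.5 dB

The peak compresses to -16 + 10/4 = -13.5 dB.
To reach -6 dB requires -6 − (-13.5) = 7.5 dB of make-up.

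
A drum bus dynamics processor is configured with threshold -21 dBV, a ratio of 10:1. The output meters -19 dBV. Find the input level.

-1 dBV

That's 2 dB above the -21 dBV threshold.
Input overshoot = R × output overshoot = 20 dB → input = -21 + 20 = -1 dBV.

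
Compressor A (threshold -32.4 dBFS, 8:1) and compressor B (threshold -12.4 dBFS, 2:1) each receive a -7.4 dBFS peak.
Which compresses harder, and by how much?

A, by 19.375 dB

A: GR = 25 − 25/8 = 21.875 dB.
B: GR = 5 − 5/2 = 2.5 dB.
A applies 19.375 dB more gain reduction.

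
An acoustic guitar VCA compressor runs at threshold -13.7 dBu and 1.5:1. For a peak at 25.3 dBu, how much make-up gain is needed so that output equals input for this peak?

Overshoot 39 dB → 39/1.5 = 26 dB after compression, so the compressed level is -13.7 + 26 = 12.3 dBu.
Make-up = target − compressed = 25.3 − 12.3 = 13 dB.

13 dB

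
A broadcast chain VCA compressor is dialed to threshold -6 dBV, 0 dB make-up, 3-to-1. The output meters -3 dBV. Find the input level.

That's 3 dB above the -6 dBV threshold.
Undo the ratio: input overshoot = 3 × 3 = 9 dB, giving input = 3 dBV.

3 dBV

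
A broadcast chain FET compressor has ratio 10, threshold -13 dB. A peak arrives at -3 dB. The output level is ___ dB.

-12 dB

-3 dB sits 10 dB over threshold.
10:1 compression reduces that to 10/10 = 1 dB over.
Output = -13 + 1 = -12 dB.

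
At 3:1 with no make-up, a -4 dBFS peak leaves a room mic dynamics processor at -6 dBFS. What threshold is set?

Input is 3 dB above T (since output overshoot × R = input overshoot: (-6 − T)·3 = -4 − T gives T = -7 dBFS).
Check: -7 + (-4 − (-7))/3 = -7 + 1 = -6 dBFS. ✓

-7 dBFS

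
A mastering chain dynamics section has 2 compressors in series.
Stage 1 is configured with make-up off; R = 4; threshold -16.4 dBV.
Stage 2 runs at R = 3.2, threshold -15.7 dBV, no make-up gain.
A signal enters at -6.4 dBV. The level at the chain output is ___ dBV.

Stage 1: 10 dB above -16.4 dBV, reduced 4:1 to 2.5 dB above → -13.9 dBV.
Stage 2: overshoot 1.8 dB → 1.8/3.2 = 0.5625 dB → -15.1375 dBV.

-15.1375 dBV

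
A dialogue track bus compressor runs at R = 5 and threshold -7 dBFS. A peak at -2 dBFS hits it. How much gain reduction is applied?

Overshoot = -2 − (-7) = 5 dB.
A 5:1 ratio leaves 1 dB of that excess.
Gain reduction = 5 − 1 = 4 dB.

4 dB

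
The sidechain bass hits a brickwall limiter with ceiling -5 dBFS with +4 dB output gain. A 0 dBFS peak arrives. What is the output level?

A brickwall limiter is an ∞:1 compressor: any input above the ceiling is clamped to -5 dBFS.
Output gain then adds 4 dB: -5 + 4 = -1 dBFS.

-1 dBFS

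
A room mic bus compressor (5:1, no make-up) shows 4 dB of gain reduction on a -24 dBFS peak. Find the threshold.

Gain reduction = -24 − (-28) = 4 dB; output overshoot = GR / (R − 1) = 4 / 4 = 1 dB.
Threshold = output − output overshoot = -28 − 1 = -29 dBFS.

-29 dBFS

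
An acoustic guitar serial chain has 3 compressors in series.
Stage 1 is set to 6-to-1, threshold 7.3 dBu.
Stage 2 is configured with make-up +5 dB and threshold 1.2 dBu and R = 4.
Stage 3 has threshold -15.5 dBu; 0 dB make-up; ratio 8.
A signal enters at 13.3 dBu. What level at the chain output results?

-12.565625 dBu

Stage 1: overshoot 6 dB → 6/6 = 1 dB → 8.3 dBu.
Stage 2: 7.1 dB above 1.2 dBu, reduced 4:1 to 1.775 dB above → 2.975 dBu; +5 dB make-up → 7.975 dBu.
Stage 3: 7.975 dBu is 23.475 dB over -15.5 dBu; at 8:1 that becomes 2.934375 dB over, giving -12.565625 dBu.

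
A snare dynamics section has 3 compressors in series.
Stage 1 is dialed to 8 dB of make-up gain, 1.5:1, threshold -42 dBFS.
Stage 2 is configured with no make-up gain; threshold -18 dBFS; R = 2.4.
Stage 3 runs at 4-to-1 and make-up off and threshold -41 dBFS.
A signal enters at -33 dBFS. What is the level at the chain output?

Stage 1: 9 dB above -42 dBFS, reduced 1.5:1 to 6 dB above → -36 dBFS; +8 dB make-up → -28 dBFS.
Stage 2: -28 dBFS is at or below the -18 dBFS threshold — no compression; output -28 dBFS.
Stage 3: 13 dB above -41 dBFS, reduced 4:1 to 3.25 dB above → -37.75 dBFS.

-37.75 dBFS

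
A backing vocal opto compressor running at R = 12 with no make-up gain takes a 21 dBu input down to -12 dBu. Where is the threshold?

-15 dBu

Gain reduction = 21 − (-12) = 33 dB; output overshoot = GR / (R − 1) = 33 / 11 = 3 dB.
Threshold = output − output overshoot = -12 − 3 = -15 dBu.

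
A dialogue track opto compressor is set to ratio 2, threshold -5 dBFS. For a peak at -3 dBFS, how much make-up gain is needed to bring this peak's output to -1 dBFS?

3 dB

Overshoot 2 dB → 2/2 = 1 dB after compression, so the compressed level is -5 + 1 = -4 dBFS.
Make-up = target − compressed = -1 − (-4) = 3 dB.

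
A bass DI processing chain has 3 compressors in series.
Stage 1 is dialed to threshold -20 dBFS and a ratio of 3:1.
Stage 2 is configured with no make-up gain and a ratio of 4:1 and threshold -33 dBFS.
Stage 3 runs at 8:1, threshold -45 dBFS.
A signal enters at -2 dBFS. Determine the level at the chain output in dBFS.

Stage 1: overshoot 18 dB → 18/3 = 6 dB → -14 dBFS.
Stage 2: 19 dB above -33 dBFS, reduced 4:1 to 4.75 dB above → -28.25 dBFS.
Stage 3: -28.25 dBFS is 16.75 dB over -45 dBFS; at 8:1 that becomes 2.09375 dB over, giving -42.90625 dBFS.

-42.90625 dBFS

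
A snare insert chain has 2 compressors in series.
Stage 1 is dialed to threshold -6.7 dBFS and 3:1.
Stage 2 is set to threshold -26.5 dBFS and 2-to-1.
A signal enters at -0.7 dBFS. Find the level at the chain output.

-15.6 dBFS

Stage 1: -0.7 dBFS is 6 dB over -6.7 dBFS; at 3:1 that becomes 2 dB over, giving -4.7 dBFS.
Stage 2: 21.8 dB above -26.5 dBFS, reduced 2:1 to 10.9 dB above → -15.6 dBFS.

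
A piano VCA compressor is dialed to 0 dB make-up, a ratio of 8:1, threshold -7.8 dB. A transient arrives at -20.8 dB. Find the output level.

-20.8 dB is 13 dB below the -7.8 dB threshold, so no gain reduction is applied.
Output = input = -20.8 dB.

-20.8 dB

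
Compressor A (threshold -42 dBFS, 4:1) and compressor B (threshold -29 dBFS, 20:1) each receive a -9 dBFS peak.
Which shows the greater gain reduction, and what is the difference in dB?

A, by 5.75 dB

A: GR = 33 − 33/4 = 24.75 dB.
B: GR = 20 − 20/20 = 19 dB.
A reduces 5.75 dB more.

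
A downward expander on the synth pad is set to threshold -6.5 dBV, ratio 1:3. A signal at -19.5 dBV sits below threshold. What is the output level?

-45.5 dBV

Undershoot = (-6.5) − (-19.5) = 13 dB.
At 1:3, that expands to 39 dB under threshold.
Output = -6.5 − 39 = -45.5 dBV.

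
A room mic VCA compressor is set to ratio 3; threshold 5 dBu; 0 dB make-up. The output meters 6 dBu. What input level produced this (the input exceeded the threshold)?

8 dBu

The compressed level sits 6 − 5 = 1 dB over threshold.
Undo the ratio: input overshoot = 1 × 3 = 3 dB, giving input = 8 dBu.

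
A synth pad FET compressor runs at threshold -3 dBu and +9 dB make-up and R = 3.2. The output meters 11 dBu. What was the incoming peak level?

Before make-up, the level was 11 − 9 = 2 dBu.
That's 5 dB above the -3 dBu threshold.
Input overshoot = R × output overshoot = 16 dB → input = -3 + 16 = 13 dBu.

13 dBu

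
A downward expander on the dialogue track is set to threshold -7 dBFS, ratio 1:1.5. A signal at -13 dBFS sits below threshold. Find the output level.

-16 dBFS

Undershoot = (-7) − (-13) = 6 dB.
At 1:1.5, that expands to 9 dB under threshold.
Output = -7 − 9 = -16 dBFS.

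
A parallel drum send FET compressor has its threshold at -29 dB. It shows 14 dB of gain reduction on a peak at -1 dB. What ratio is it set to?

Input overshoot = -1 − (-29) = 28 dB.
Output overshoot = 28 − 14 = 14 dB.
Ratio = input overshoot / output overshoot = 28 / 14 = 2.

2:1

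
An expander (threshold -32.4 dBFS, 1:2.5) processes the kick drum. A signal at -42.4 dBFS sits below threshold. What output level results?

-57.4 dBFS

Below threshold, a 1:2.5 expander applies gain = (2.5−1)×(T − x) of attenuation.
(2.5−1) × 10 = 15 dB, so output = -42.4 − 15 = -57.4 dBFS.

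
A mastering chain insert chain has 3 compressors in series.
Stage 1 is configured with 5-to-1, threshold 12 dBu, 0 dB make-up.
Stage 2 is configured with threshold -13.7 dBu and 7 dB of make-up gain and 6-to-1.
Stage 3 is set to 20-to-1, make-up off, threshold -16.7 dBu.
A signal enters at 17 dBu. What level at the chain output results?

Stage 1: overshoot 5 dB → 5/5 = 1 dB → 13 dBu.
Stage 2: 26.7 dB above -13.7 dBu, reduced 6:1 to 4.45 dB above → -9.25 dBu; +7 dB make-up → -2.25 dBu.
Stage 3: overshoot 14.45 dB → 14.45/20 = 0.7225 dB → -15.9775 dBu.

-15.9775 dBu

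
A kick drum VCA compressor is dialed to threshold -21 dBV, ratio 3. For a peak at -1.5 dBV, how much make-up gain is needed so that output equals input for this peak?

13 dB

Without make-up, output = threshold + overshoot/3 = -21 + 6.5 = -14.5 dBV.
Gap to target: 13 dB.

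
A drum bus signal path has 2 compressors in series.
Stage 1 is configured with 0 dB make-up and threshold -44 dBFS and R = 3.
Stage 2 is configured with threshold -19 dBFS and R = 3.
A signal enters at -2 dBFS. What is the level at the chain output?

Stage 1: 42 dB above -44 dBFS, reduced 3:1 to 14 dB above → -30 dBFS.
Stage 2: -30 dBFS ≤ -19 dBFS, so stage 2 doesn't engage; output -30 dBFS.

-30 dBFS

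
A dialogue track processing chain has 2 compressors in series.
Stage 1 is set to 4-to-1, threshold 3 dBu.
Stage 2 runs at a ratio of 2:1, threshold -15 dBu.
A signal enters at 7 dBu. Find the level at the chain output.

Stage 1: overshoot 4 dB → 4/4 = 1 dB → 4 dBu.
Stage 2: 19 dB above -15 dBu, reduced 2:1 to 9.5 dB above → -5.5 dBu.

-5.5 dBu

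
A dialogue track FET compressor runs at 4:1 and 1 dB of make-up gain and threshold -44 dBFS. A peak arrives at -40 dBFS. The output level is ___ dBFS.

The input is 4 dB above the -44 dBFS threshold.
4:1 compression reduces that to 4/4 = 1 dB over.
So the level is -44 + 1 = -43 dBFS; make-up adds 1 dB, giving -42 dBFS.

-42 dBFS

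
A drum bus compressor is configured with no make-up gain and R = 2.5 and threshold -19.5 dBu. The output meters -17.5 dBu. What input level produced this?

The compressed level sits -17.5 − (-19.5) = 2 dB over threshold.
Undo the ratio: input overshoot = 2 × 2.5 = 5 dB, giving input = -14.5 dBu.

-14.5 dBu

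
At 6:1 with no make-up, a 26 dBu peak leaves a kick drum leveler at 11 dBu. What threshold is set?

Input is 18 dB above T (since output overshoot × R = input overshoot: (11 − T)·6 = 26 − T gives T = 8 dBu).
Check: 8 + (26 − 8)/6 = 8 + 3 = 11 dBu. ✓

8 dBu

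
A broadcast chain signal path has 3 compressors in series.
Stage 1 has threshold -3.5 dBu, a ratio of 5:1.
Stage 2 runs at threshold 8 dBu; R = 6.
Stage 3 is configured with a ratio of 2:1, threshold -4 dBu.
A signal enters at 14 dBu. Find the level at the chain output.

Stage 1: 14 dBu is 17.5 dB over -3.5 dBu; at 5:1 that becomes 3.5 dB over, giving 0 dBu.
Stage 2: 0 dBu ≤ 8 dBu, so stage 2 doesn't engage; output 0 dBu.
Stage 3: 0 dBu is 4 dB over -4 dBu; at 2:1 that becomes 2 dB over, giving -2 dBu.

-2 dBu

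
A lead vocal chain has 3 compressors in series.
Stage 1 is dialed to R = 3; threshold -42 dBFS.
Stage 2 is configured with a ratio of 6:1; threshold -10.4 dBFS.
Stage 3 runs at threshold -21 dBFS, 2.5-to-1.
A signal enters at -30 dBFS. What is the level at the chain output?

-38 dBFS

Stage 1: -30 dBFS is 12 dB over -42 dBFS; at 3:1 that becomes 4 dB over, giving -38 dBFS.
Stage 2: -38 dBFS ≤ -10.4 dBFS, so stage 2 doesn't engage; output -38 dBFS.
Stage 3: -38 dBFS ≤ -21 dBFS, so stage 3 doesn't engage; output -38 dBFS.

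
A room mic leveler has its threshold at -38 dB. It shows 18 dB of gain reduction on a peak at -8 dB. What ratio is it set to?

2.5:1

Input overshoot = -8 − (-38) = 30 dB.
Output overshoot = 30 − 18 = 12 dB.
Ratio = input overshoot / output overshoot = 30 / 12 = 2.5.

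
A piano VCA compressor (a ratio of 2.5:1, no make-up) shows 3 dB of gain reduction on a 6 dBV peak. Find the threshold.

1 dBV

Input is 5 dB above T (since output overshoot × R = input overshoot: (3 − T)·2.5 = 6 − T gives T = 1 dBV).
Check: 1 + (6 − 1)/2.5 = 1 + 2 = 3 dBV. ✓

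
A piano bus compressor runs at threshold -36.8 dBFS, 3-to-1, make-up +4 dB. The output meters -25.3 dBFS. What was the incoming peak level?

-14.3 dBFS

Before make-up, the level was -25.3 − 4 = -29.3 dBFS.
That's 7.5 dB above the -36.8 dBFS threshold.
Before 3:1 compression the overshoot was 7.5 × 3 = 22.5 dB, so input = -36.8 + 22.5 = -14.3 dBFS.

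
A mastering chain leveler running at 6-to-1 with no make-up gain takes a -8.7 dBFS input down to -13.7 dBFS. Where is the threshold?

-14.7 dBFS

Let T be the threshold. Output overshoot = (input overshoot)/R, so -13.7 − T = (-8.7 − T)/6.
6·(-13.7 − T) = -8.7 − T → 5·T = -82.2 − (-8.7) = -73.5.
T = -73.5/5 = -14.7 dBFS.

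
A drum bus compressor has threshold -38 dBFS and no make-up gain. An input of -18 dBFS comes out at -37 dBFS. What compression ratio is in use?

20:1

Input overshoot = -18 − (-38) = 20 dB; output overshoot = -37 − (-38) = 1 dB.
Ratio = 20 / 1 = 20.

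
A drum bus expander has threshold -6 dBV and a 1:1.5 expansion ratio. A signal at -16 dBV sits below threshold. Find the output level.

Undershoot = (-6) − (-16) = 10 dB.
At 1:1.5, that expands to 15 dB under threshold.
Output = -6 − 15 = -21 dBV.

-21 dBV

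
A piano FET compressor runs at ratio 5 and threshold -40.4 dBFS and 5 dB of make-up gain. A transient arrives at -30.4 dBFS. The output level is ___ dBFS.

Overshoot: -30.4 − (-40.4) = 10 dB.
The 10 dB excess becomes 2 dB after 5:1 reduction.
That puts the output at -38.4 dBFS; make-up adds 5 dB, giving -33.4 dBFS.

-33.4 dBFS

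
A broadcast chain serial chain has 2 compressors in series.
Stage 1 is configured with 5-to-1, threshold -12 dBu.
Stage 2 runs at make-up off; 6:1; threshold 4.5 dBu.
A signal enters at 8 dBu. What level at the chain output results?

-8 dBu

Stage 1: overshoot 20 dB → 20/5 = 4 dB → -8 dBu.
Stage 2: -8 dBu ≤ 4.5 dBu, so stage 2 doesn't engage; output -8 dBu.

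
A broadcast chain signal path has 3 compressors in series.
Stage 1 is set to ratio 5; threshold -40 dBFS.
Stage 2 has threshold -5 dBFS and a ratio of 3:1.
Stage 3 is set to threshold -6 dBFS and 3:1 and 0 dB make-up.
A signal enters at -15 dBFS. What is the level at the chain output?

-35 dBFS

Stage 1: 25 dB above -40 dBFS, reduced 5:1 to 5 dB above → -35 dBFS.
Stage 2: -35 dBFS is at or below the -5 dBFS threshold — no compression; output -35 dBFS.
Stage 3: -35 dBFS is at or below the -6 dBFS threshold — no compression; output -35 dBFS.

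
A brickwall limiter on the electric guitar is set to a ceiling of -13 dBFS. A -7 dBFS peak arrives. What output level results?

-13 dBFS

The limiter clamps the peak to its -13 dBFS ceiling.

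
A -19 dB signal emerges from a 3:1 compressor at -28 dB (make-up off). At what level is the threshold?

Input is 13.5 dB above T (since output overshoot × R = input overshoot: (-28 − T)·3 = -19 − T gives T = -32.5 dB).
Check: -32.5 + (-19 − (-32.5))/3 = -32.5 + 4.5 = -28 dB. ✓

-32.5 dB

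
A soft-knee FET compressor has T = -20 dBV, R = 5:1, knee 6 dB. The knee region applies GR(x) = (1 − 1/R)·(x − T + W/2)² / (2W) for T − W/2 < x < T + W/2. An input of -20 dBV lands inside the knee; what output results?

x − T + W/2 = -20 − (-20) + 3 = 3.
GR = (1 − 1/5) × 3² / 12 = 0.8 × 9 / 12 = 0.6 dB.
Output = -20 − 0.6 = -20.6 dBV.

-20.6 dBV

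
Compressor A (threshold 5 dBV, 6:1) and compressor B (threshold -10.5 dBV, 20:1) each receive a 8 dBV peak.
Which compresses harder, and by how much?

B, by 15.075 dB

A: GR = 3 − 3/6 = 2.5 dB.
B: GR = 18.5 − 18.5/20 = 17.575 dB.
Difference: 15.075 dB in favour of B.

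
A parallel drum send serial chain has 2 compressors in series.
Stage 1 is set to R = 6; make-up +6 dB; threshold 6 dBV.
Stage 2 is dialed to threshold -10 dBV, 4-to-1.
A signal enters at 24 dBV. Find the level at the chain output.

-3.75 dBV

Stage 1: 24 dBV is 18 dB over 6 dBV; at 6:1 that becomes 3 dB over, giving 9 dBV; +6 dB make-up → 15 dBV.
Stage 2: overshoot 25 dB → 25/4 = 6.25 dB → -3.75 dBV.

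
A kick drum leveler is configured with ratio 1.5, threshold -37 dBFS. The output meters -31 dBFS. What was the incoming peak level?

That's 6 dB above the -37 dBFS threshold.
Input overshoot = R × output overshoot = 9 dB → input = -37 + 9 = -28 dBFS.

-28 dBFS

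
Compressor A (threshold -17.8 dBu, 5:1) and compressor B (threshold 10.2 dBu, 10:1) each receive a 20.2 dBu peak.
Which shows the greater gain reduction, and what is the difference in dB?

A, by 21.4 dB

A: overshoot 38 dB → output overshoot 7.6 dB → GR 30.4 dB.
B: overshoot 10 dB → output overshoot 1 dB → GR 9 dB.
A applies 21.4 dB more gain reduction.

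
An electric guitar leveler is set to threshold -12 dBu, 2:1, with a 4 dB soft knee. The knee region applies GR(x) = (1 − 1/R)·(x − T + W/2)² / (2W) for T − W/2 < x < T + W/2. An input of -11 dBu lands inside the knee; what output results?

-11.5625 dBu

x − T + W/2 = -11 − (-12) + 2 = 3.
GR = (1 − 1/2) × 3² / 8 = 0.5 × 9 / 8 = 0.5625 dB.
Output = -11 − 0.5625 = -11.5625 dBu.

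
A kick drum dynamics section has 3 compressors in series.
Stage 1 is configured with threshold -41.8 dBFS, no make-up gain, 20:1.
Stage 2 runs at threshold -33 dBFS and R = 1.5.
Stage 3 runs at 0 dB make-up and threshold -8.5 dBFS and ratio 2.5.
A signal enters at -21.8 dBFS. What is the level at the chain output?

Stage 1: overshoot 20 dB → 20/20 = 1 dB → -40.8 dBFS.
Stage 2: -40.8 dBFS ≤ -33 dBFS, so stage 2 doesn't engage; output -40.8 dBFS.
Stage 3: -40.8 dBFS is at or below the -8.5 dBFS threshold — no compression; output -40.8 dBFS.

-40.8 dBFS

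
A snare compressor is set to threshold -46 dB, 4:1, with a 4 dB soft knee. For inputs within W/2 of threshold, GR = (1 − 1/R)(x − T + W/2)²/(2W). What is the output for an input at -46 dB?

x − T + W/2 = -46 − (-46) + 2 = 2.
GR = (1 − 1/4) × 2² / 8 = 0.75 × 4 / 8 = 0.375 dB.
Output = -46 − 0.375 = -46.375 dB.

-46.375 dB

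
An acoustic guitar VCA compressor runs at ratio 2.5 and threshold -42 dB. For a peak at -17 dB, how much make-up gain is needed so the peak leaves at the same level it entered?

Without make-up, output = threshold + overshoot/2.5 = -42 + 10 = -32 dB.
Gap to target: 15 dB.

15 dB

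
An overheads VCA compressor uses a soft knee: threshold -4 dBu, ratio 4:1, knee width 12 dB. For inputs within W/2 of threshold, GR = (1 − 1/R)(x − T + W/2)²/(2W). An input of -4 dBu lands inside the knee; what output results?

-5.125 dBu

x − T + W/2 = -4 − (-4) + 6 = 6.
GR = (1 − 1/4) × 6² / 24 = 0.75 × 36 / 24 = 1.125 dB.
Output = -4 − 1.125 = -5.125 dBu.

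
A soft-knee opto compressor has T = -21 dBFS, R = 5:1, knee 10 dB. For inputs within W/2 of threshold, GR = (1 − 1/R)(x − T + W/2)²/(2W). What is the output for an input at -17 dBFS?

-20.24 dBFS

x − T + W/2 = -17 − (-21) + 5 = 9.
GR = (1 − 1/5) × 9² / 20 = 0.8 × 81 / 20 = 3.24 dB.
Output = -17 − 3.24 = -20.24 dBFS.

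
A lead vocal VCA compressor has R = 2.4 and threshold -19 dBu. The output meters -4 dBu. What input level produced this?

Post-compression overshoot = -4 − (-19) = 15 dB.
Input overshoot = R × output overshoot = 36 dB → input = -19 + 36 = 17 dBu.

17 dBu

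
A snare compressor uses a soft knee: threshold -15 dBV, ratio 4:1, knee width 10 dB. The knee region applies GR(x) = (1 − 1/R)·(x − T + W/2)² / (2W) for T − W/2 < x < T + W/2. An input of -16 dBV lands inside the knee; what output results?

-16.6 dBV

x − T + W/2 = -16 − (-15) + 5 = 4.
GR = (1 − 1/4) × 4² / 20 = 0.75 × 16 / 20 = 0.6 dB.
Output = -16 − 0.6 = -16.6 dBV.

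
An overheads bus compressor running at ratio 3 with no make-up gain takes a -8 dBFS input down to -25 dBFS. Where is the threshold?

Input is 25.5 dB above T (since output overshoot × R = input overshoot: (-25 − T)·3 = -8 − T gives T = -33.5 dBFS).
Check: -33.5 + (-8 − (-33.5))/3 = -33.5 + 8.5 = -25 dBFS. ✓

-33.5 dBFS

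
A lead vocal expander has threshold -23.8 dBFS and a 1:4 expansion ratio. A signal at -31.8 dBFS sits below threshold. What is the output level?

Undershoot = (-23.8) − (-31.8) = 8 dB.
At 1:4, that expands to 32 dB under threshold.
Output = -23.8 − 32 = -55.8 dBFS.

-55.8 dBFS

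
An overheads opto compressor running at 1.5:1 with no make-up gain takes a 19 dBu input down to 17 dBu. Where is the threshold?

Gain reduction = 19 − 17 = 2 dB; output overshoot = GR / (R − 1) = 2 / 0.5 = 4 dB.
Threshold = output − output overshoot = 17 − 4 = 13 dBu.

13 dBu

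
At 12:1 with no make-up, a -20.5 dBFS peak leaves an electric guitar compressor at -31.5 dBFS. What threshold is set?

-32.5 dBFS

Let T be the threshold. Output overshoot = (input overshoot)/R, so -31.5 − T = (-20.5 − T)/12.
12·(-31.5 − T) = -20.5 − T → 11·T = -378 − (-20.5) = -357.5.
T = -357.5/11 = -32.5 dBFS.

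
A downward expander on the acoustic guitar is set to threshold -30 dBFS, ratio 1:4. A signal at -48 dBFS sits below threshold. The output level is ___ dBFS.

-102 dBFS

Below threshold, a 1:4 expander applies gain = (4−1)×(T − x) of attenuation.
(4−1) × 18 = 54 dB, so output = -48 − 54 = -102 dBFS.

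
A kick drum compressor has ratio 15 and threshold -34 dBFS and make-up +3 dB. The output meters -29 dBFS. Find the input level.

Stripping the +3 dB make-up gives -32 dBFS at the gain stage.
Post-compression overshoot = -32 − (-34) = 2 dB.
Input overshoot = R × output overshoot = 30 dB → input = -34 + 30 = -4 dBFS.

-4 dBFS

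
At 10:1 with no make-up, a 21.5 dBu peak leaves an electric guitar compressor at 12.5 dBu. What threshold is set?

11.5 dBu

Input is 10 dB above T (since output overshoot × R = input overshoot: (12.5 − T)·10 = 21.5 − T gives T = 11.5 dBu).
Check: 11.5 + (21.5 − 11.5)/10 = 11.5 + 1 = 12.5 dBu. ✓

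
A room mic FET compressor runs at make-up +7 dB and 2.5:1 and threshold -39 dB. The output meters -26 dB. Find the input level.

-24 dB

Remove make-up: -26 − 7 = -33 dB.
That's 6 dB above the -39 dB threshold.
Undo the ratio: input overshoot = 6 × 2.5 = 15 dB, giving input = -24 dB.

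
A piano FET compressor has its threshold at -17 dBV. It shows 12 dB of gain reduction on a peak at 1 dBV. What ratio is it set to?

Input overshoot = 1 − (-17) = 18 dB.
Output overshoot = 18 − 12 = 6 dB.
Ratio = input overshoot / output overshoot = 18 / 6 = 3.

3:1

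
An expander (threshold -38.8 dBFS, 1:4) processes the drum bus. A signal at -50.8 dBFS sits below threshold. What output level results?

-86.8 dBFS

The input is 12 dB below the -38.8 dBFS threshold.
A 1:4 expander multiplies undershoot by 4: 12 × 4 = 48 dB below threshold.
Output = -38.8 − 48 = -86.8 dBFS.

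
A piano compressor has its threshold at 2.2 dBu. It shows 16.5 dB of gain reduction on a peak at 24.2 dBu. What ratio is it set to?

4:1

Input overshoot = 24.2 − 2.2 = 22 dB.
Output overshoot = 22 − 16.5 = 5.5 dB.
Ratio = input overshoot / output overshoot = 22 / 5.5 = 4.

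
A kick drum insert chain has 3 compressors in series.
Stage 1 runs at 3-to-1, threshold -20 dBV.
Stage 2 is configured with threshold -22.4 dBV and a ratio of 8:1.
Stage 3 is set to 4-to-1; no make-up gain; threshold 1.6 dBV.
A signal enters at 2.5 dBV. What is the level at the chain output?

-21.1625 dBV

Stage 1: overshoot 22.5 dB → 22.5/3 = 7.5 dB → -12.5 dBV.
Stage 2: overshoot 9.9 dB → 9.9/8 = 1.2375 dB → -21.1625 dBV.
Stage 3: -21.1625 dBV ≤ 1.6 dBV, so stage 3 doesn't engage; output -21.1625 dBV.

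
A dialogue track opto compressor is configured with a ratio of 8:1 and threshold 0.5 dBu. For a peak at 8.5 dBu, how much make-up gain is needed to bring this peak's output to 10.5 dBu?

9 dB

Overshoot 8 dB → 8/8 = 1 dB after compression, so the compressed level is 0.5 + 1 = 1.5 dBu.
Make-up = target − compressed = 10.5 − 1.5 = 9 dB.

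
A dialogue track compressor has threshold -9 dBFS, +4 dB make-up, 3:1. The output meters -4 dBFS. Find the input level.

Remove make-up: -4 − 4 = -8 dBFS.
That's 1 dB above the -9 dBFS threshold.
Input overshoot = R × output overshoot = 3 dB → input = -9 + 3 = -6 dBFS.

-6 dBFS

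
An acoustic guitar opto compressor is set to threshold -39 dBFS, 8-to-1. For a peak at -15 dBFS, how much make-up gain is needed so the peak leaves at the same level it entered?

21 dB

Without make-up, output = threshold + overshoot/8 = -39 + 3 = -36 dBFS.
Gap to target: 21 dB.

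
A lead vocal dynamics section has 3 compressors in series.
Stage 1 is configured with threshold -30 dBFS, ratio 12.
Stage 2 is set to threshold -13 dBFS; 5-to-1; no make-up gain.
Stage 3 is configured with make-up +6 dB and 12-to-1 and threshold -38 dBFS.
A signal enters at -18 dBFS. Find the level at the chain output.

-31.25 dBFS

Stage 1: -18 dBFS is 12 dB over -30 dBFS; at 12:1 that becomes 1 dB over, giving -29 dBFS.
Stage 2: -29 dBFS ≤ -13 dBFS, so stage 2 doesn't engage; output -29 dBFS.
Stage 3: overshoot 9 dB → 9/12 = 0.75 dB → -37.25 dBFS; +6 dB make-up → -31.25 dBFS.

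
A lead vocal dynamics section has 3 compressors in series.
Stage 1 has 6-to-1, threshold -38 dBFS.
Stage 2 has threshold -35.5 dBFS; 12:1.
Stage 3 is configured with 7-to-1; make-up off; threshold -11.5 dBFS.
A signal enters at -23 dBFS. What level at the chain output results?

Stage 1: overshoot 15 dB → 15/6 = 2.5 dB → -35.5 dBFS.
Stage 2: -35.5 dBFS ≤ -35.5 dBFS, so stage 2 doesn't engage; output -35.5 dBFS.
Stage 3: -35.5 dBFS ≤ -11.5 dBFS, so stage 3 doesn't engage; output -35.5 dBFS.

-35.5 dBFS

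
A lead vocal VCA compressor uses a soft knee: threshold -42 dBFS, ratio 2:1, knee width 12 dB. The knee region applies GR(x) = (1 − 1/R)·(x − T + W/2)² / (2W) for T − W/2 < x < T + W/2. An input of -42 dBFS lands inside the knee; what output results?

-42.75 dBFS

x − T + W/2 = -42 − (-42) + 6 = 6.
GR = (1 − 1/2) × 6² / 24 = 0.5 × 36 / 24 = 0.75 dB.
Output = -42 − 0.75 = -42.75 dBFS.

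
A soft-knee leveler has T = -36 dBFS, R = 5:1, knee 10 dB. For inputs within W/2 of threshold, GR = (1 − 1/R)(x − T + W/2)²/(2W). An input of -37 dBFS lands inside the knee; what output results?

-37.64 dBFS

x − T + W/2 = -37 − (-36) + 5 = 4.
GR = (1 − 1/5) × 4² / 20 = 0.8 × 16 / 20 = 0.64 dB.
Output = -37 − 0.64 = -37.64 dBFS.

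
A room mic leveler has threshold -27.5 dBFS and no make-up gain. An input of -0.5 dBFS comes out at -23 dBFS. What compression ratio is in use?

6:1

Input overshoot = -0.5 − (-27.5) = 27 dB; output overshoot = -23 − (-27.5) = 4.5 dB.
Ratio = 27 / 4.5 = 6.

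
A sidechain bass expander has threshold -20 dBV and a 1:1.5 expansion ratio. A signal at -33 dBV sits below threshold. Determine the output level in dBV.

-39.5 dBV

Undershoot = (-20) − (-33) = 13 dB.
At 1:1.5, that expands to 19.5 dB under threshold.
Output = -20 − 19.5 = -39.5 dBV.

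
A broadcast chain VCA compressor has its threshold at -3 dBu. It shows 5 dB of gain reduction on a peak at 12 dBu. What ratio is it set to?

1.5:1

Input overshoot = 12 − (-3) = 15 dB.
Output overshoot = 15 − 5 = 10 dB.
Ratio = input overshoot / output overshoot = 15 / 10 = 1.5.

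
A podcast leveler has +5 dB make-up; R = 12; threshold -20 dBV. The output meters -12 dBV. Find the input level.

Stripping the +5 dB make-up gives -17 dBV at the gain stage.
The compressed level sits -17 − (-20) = 3 dB over threshold.
Before 12:1 compression the overshoot was 3 × 12 = 36 dB, so input = -20 + 36 = 16 dBV.

16 dBV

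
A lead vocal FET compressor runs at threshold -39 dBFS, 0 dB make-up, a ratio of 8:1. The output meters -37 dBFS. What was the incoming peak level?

-23 dBFS

That's 2 dB above the -39 dBFS threshold.
Before 8:1 compression the overshoot was 2 × 8 = 16 dB, so input = -39 + 16 = -23 dBFS.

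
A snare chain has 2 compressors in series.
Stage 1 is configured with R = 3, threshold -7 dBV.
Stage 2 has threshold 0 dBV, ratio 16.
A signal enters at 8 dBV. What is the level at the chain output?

Stage 1: 15 dB above -7 dBV, reduced 3:1 to 5 dB above → -2 dBV.
Stage 2: -2 dBV is at or below the 0 dBV threshold — no compression; output -2 dBV.

-2 dBV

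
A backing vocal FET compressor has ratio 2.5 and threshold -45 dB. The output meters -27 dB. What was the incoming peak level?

0 dB

That's 18 dB above the -45 dB threshold.
Before 2.5:1 compression the overshoot was 18 × 2.5 = 45 dB, so input = -45 + 45 = 0 dB.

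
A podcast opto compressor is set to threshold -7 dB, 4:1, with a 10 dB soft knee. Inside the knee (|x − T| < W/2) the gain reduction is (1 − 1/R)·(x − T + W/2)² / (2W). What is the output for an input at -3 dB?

-6.0375 dB

x − T + W/2 = -3 − (-7) + 5 = 9.
GR = (1 − 1/4) × 9² / 20 = 0.75 × 81 / 20 = 3.0375 dB.
Output = -3 − 3.0375 = -6.0375 dB.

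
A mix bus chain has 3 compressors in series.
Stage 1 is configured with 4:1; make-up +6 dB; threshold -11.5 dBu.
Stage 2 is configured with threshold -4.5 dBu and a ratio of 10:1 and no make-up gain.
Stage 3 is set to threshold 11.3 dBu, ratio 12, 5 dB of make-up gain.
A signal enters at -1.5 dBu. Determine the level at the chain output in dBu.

Stage 1: overshoot 10 dB → 10/4 = 2.5 dB → -9 dBu; +6 dB make-up → -3 dBu.
Stage 2: overshoot 1.5 dB → 1.5/10 = 0.15 dB → -4.35 dBu.
Stage 3: -4.35 dBu is at or below the 11.3 dBu threshold — no compression; make-up brings it to 0.65 dBu.

0.65 dBu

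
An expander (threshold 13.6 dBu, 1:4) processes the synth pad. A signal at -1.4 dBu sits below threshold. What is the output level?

The input is 15 dB below the 13.6 dBu threshold.
A 1:4 expander multiplies undershoot by 4: 15 × 4 = 60 dB below threshold.
Output = 13.6 − 60 = -46.4 dBu.

-46.4 dBu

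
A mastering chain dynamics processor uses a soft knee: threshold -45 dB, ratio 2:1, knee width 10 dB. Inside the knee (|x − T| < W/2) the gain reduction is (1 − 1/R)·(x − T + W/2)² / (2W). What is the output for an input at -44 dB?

-44.9 dB

x − T + W/2 = -44 − (-45) + 5 = 6.
GR = (1 − 1/2) × 6² / 20 = 0.5 × 36 / 20 = 0.9 dB.
Output = -44 − 0.9 = -44.9 dB.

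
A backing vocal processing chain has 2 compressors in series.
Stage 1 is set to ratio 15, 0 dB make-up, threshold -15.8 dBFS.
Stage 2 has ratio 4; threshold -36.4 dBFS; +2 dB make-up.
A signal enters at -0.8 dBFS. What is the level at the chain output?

Stage 1: overshoot 15 dB → 15/15 = 1 dB → -14.8 dBFS.
Stage 2: -14.8 dBFS is 21.6 dB over -36.4 dBFS; at 4:1 that becomes 5.4 dB over, giving -31 dBFS; +2 dB make-up → -29 dBFS.

-29 dBFS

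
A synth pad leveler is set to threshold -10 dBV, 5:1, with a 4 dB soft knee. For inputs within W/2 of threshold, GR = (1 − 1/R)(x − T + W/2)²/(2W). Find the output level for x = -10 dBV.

-10.4 dBV

x − T + W/2 = -10 − (-10) + 2 = 2.
GR = (1 − 1/5) × 2² / 8 = 0.8 × 4 / 8 = 0.4 dB.
Output = -10 − 0.4 = -10.4 dBV.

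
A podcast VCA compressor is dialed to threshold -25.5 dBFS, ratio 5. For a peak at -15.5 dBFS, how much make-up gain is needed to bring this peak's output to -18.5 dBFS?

The peak compresses to -25.5 + 10/5 = -23.5 dBFS.
To reach -18.5 dBFS requires -18.5 − (-23.5) = 5 dB of make-up.

5 dB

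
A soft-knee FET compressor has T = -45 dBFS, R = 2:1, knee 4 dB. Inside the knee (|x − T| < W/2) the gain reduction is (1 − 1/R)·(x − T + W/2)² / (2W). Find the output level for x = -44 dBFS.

x − T + W/2 = -44 − (-45) + 2 = 3.
GR = (1 − 1/2) × 3² / 8 = 0.5 × 9 / 8 = 0.5625 dB.
Output = -44 − 0.5625 = -44.5625 dBFS.

-44.5625 dBFS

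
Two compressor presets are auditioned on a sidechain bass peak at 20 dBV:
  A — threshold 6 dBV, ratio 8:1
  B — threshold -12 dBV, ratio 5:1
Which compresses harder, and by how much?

B, by 13.35 dB

A: GR = 14 − 14/8 = 12.25 dB.
B: GR = 32 − 32/5 = 25.6 dB.
B reduces 13.35 dB more.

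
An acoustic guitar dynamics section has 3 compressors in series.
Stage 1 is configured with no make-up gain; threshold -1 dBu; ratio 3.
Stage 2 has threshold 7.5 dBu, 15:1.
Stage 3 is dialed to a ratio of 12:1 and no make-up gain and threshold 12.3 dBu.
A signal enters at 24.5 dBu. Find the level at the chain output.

Stage 1: overshoot 25.5 dB → 25.5/3 = 8.5 dB → 7.5 dBu.
Stage 2: 7.5 dBu is at or below the 7.5 dBu threshold — no compression; output 7.5 dBu.
Stage 3: 7.5 dBu ≤ 12.3 dBu, so stage 3 doesn't engage; output 7.5 dBu.

7.5 dBu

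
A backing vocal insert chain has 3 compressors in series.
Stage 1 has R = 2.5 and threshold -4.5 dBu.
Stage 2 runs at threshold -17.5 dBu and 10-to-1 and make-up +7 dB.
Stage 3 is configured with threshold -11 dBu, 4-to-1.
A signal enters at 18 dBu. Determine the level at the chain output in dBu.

-10.325 dBu

Stage 1: overshoot 22.5 dB → 22.5/2.5 = 9 dB → 4.5 dBu.
Stage 2: 22 dB above -17.5 dBu, reduced 10:1 to 2.2 dB above → -15.3 dBu; +7 dB make-up → -8.3 dBu.
Stage 3: overshoot 2.7 dB → 2.7/4 = 0.675 dB → -10.325 dBu.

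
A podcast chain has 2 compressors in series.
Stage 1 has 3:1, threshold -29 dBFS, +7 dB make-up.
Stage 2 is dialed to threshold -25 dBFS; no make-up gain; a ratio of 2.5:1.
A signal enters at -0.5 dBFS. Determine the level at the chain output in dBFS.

Stage 1: -0.5 dBFS is 28.5 dB over -29 dBFS; at 3:1 that becomes 9.5 dB over, giving -19.5 dBFS; +7 dB make-up → -12.5 dBFS.
Stage 2: overshoot 12.5 dB → 12.5/2.5 = 5 dB → -20 dBFS.

-20 dBFS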